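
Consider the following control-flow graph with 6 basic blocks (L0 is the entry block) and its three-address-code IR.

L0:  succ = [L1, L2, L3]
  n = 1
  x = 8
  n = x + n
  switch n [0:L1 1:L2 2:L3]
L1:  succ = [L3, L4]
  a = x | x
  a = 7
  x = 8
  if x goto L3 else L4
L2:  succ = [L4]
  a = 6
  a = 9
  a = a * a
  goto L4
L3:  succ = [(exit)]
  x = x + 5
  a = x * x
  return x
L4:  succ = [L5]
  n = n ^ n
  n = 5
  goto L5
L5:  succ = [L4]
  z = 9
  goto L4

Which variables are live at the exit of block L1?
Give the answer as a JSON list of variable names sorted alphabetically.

Per-block:
  L0 def {n,x} use ∅
  L1 def {a,x} use {x}
  L2 def {a} use ∅
  L3 def {a,x} use {x}
  L4 def {n} use {n}
  L5 def {z} use ∅

Live sets:
  L0: in=∅ out={n,x}
  L1: in={n,x} out={n,x}
  L2: in={n} out={n}
  L3: in={x} out=∅
  L4: in={n} out={n}
  L5: in={n} out={n}

live-out(L1) = ["n", "x"]

Answer: ["n", "x"]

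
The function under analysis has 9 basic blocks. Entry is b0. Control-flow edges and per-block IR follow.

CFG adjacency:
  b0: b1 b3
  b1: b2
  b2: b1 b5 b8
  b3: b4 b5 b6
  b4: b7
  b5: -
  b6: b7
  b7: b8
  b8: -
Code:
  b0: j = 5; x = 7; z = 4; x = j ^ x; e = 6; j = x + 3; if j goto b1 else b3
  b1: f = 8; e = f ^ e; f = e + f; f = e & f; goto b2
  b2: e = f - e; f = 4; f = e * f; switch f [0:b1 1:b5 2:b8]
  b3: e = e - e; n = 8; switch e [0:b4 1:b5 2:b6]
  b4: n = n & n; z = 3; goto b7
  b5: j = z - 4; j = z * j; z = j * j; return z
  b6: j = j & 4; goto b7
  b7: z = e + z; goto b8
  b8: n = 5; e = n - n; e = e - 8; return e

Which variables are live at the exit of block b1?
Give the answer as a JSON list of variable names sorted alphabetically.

Answer: ["e", "f", "z"]

Derivation:
Per-block:
  b0 def {e,j,x,z} use ∅
  b1 def {e,f} use {e}
  b2 def {e,f} use {e,f}
  b3 def {e,n} use {e}
  b4 def {n,z} use {n}
  b5 def {j,z} use {z}
  b6 def {j} use {j}
  b7 def {z} use {e,z}
  b8 def {e,n} use ∅

Liveness:
  b0 li=∅ lo={e,j,z}
  b1 li={e,z} lo={e,f,z}
  b2 li={e,f,z} lo={e,z}
  b3 li={e,j,z} lo={e,j,n,z}
  b4 li={e,n} lo={e,z}
  b5 li={z} lo=∅
  b6 li={e,j,z} lo={e,z}
  b7 li={e,z} lo=∅
  b8 li=∅ lo=∅

live-out(b1) = ["e", "f", "z"]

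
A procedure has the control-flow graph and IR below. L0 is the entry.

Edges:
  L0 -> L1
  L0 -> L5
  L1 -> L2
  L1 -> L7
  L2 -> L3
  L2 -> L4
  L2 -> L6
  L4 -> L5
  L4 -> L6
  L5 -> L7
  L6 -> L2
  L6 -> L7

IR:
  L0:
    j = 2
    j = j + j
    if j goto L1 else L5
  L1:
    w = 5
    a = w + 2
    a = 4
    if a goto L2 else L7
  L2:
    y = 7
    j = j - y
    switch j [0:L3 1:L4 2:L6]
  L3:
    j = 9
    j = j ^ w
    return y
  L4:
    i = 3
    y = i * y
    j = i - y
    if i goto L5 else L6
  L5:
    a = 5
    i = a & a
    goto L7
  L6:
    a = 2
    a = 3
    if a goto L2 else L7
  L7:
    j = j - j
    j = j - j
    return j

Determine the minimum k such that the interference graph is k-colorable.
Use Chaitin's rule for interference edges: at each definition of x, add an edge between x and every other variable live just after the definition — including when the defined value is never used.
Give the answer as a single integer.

def/use:
  L0: {j} / ∅
  L1: {a,w} / ∅
  L2: {j,y} / {j}
  L3: {j} / {w,y}
  L4: {i,j,y} / {y}
  L5: {a,i} / ∅
  L6: {a} / ∅
  L7: {j} / {j}

Liveness:
  L0: in=∅ out={j}
  L1: in={j} out={j,w}
  L2: in={j,w} out={j,w,y}
  L3: in={w,y} out=∅
  L4: in={w,y} out={j,w}
  L5: in={j} out={j}
  L6: in={j,w} out={j,w}
  L7: in={j} out=∅

Interference:
  a — {j,w}
  i — {j,w,y}
  j — {a,i,w,y}
  w — {a,i,j,y}
  y — {i,j,w}

Chromatic number:
  lower bound: {i,j,w,y} mutually conflict ⇒ χ ≥ 4
  4-colouring: c0={j}  c1={w}  c2={a,i}  c3={y}
  χ = 4

Answer: 4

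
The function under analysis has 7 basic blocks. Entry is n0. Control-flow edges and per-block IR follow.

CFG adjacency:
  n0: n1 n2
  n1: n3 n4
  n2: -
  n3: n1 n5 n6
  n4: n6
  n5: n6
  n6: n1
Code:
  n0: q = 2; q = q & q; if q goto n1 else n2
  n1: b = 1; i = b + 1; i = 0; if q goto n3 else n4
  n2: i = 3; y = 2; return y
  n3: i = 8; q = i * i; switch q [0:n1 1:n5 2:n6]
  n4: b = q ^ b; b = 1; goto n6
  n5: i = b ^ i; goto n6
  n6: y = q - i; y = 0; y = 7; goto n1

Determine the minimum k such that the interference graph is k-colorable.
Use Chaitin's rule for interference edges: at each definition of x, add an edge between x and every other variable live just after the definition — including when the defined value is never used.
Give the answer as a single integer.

Per-block:
  n0: {q} / ∅
  n1: {b,i} / {q}
  n2: {i,y} / ∅
  n3: {i,q} / ∅
  n4: {b} / {b,q}
  n5: {i} / {b,i}
  n6: {y} / {i,q}

Live sets:
  n0 li=∅ lo={q}
  n1 li={q} lo={b,i,q}
  n2 li=∅ lo=∅
  n3 li={b} lo={b,i,q}
  n4 li={b,i,q} lo={i,q}
  n5 li={b,i,q} lo={i,q}
  n6 li={i,q} lo={q}

Conflict graph:
  b↔{i,q}
  i↔{b,q}
  q↔{b,i,y}
  y↔{q}

Registers:
  lower bound: {b,i,q} mutually conflict ⇒ χ ≥ 3
  3-colouring: r0={q}  r1={b,y}  r2={i}
  χ = 3

Answer: 3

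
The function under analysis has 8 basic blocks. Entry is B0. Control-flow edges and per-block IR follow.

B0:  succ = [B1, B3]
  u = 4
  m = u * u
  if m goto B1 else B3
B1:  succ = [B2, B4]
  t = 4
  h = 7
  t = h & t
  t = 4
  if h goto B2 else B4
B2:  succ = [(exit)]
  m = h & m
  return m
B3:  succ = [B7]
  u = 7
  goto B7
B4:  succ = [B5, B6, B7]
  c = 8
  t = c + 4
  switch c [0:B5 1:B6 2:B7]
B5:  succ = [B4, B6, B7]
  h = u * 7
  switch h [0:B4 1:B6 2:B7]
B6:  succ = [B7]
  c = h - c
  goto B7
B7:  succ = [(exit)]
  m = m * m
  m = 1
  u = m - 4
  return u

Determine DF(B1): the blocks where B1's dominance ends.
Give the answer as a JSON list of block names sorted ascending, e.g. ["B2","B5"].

Answer: ["B7"]

Analysis:
idom tree: B1←B0 B2←B1 B3←B0 B4←B1 B5←B4 B6←B4 B7←B0
Join-block Dom:
  B4: preds {B1,B5}: {B0,B1} ∩ {B0,B1,B4,B5} = {B0,B1}; idom=B1
  B6: preds {B4,B5}: {B0,B1,B4} ∩ {B0,B1,B4,B5} = {B0,B1,B4}; idom=B4
  B7: preds {B3,B4,B5,B6}: {B0,B3} ∩ {B0,B1,B4} ∩ {B0,B1,B4,B5} ∩ {B0,B1,B4,B6} = {B0}; idom=B0

Frontier:
  join B4 pred B1: · stop@B1
  join B4 pred B5: B5→B4 stop@B1
  join B6 pred B4: · stop@B4
  join B6 pred B5: B5 stop@B4
  join B7 pred B3: B3 stop@B0
  join B7 pred B4: B4→B1 stop@B0
  join B7 pred B5: B5→B4→B1 stop@B0
  join B7 pred B6: B6→B4→B1 stop@B0
  DF(B0)=∅
  DF(B1)={B7}
  DF(B2)=∅
  DF(B3)={B7}
  DF(B4)={B4,B7}
  DF(B5)={B4,B6,B7}
  DF(B6)={B7}
  DF(B7)=∅

DF(B1) = ["B7"]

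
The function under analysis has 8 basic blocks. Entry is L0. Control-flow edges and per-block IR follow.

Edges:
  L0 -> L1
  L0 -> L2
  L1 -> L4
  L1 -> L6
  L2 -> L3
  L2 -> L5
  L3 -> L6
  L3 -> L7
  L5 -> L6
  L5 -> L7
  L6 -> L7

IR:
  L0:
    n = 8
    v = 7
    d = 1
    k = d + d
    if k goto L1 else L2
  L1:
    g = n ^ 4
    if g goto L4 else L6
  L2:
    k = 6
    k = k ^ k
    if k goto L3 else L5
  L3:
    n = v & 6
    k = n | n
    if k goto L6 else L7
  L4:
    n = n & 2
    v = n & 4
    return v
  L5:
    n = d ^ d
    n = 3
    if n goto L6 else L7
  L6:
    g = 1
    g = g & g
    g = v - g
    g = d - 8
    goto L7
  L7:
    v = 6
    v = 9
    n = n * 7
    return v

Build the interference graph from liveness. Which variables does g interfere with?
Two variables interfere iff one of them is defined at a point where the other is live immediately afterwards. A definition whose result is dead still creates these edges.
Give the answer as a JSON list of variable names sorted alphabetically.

Answer: ["d", "n", "v"]

Working:
Per-block:
  L0: def={d,k,n,v} ue=∅
  L1: def={g} ue={n}
  L2: def={k} ue=∅
  L3: def={k,n} ue={v}
  L4: def={n,v} ue={n}
  L5: def={n} ue={d}
  L6: def={g} ue={d,v}
  L7: def={n,v} ue={n}

Live sets:
  L0: in=∅ out={d,n,v}
  L1: in={d,n,v} out={d,n,v}
  L2: in={d,v} out={d,v}
  L3: in={d,v} out={d,n,v}
  L4: in={n} out=∅
  L5: in={d,v} out={d,n,v}
  L6: in={d,n,v} out={n}
  L7: in={n} out=∅

Interference:
  d↔{g,k,n,v}
  g↔{d,n,v}
  k↔{d,n,v}
  n↔{d,g,k,v}
  v↔{d,g,k,n}

N(g) = ["d", "n", "v"]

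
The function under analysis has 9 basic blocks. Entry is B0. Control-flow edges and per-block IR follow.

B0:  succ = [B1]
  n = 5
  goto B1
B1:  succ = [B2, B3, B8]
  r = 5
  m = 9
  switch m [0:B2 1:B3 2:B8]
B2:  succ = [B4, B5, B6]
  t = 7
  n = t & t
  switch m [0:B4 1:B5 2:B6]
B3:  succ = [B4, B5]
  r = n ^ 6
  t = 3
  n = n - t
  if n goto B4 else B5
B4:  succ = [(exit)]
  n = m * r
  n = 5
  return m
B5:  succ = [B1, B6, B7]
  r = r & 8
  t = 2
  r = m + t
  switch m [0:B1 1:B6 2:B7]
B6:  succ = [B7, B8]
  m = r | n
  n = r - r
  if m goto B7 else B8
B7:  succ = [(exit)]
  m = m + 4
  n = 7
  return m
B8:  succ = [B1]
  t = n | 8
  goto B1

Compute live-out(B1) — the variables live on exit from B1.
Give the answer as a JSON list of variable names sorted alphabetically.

def/use:
  B0: {n} / ∅
  B1: {m,r} / ∅
  B2: {n,t} / {m}
  B3: {n,r,t} / {n}
  B4: {n} / {m,r}
  B5: {r,t} / {m,r}
  B6: {m,n} / {n,r}
  B7: {m,n} / {m}
  B8: {t} / {n}

Backward fixpoint:
  B0 li=∅ lo={n}
  B1 li={n} lo={m,n,r}
  B2 li={m,r} lo={m,n,r}
  B3 li={m,n} lo={m,n,r}
  B4 li={m,r} lo=∅
  B5 li={m,n,r} lo={m,n,r}
  B6 li={n,r} lo={m,n}
  B7 li={m} lo=∅
  B8 li={n} lo={n}

live-out(B1) = ["m", "n", "r"]

Answer: ["m", "n", "r"]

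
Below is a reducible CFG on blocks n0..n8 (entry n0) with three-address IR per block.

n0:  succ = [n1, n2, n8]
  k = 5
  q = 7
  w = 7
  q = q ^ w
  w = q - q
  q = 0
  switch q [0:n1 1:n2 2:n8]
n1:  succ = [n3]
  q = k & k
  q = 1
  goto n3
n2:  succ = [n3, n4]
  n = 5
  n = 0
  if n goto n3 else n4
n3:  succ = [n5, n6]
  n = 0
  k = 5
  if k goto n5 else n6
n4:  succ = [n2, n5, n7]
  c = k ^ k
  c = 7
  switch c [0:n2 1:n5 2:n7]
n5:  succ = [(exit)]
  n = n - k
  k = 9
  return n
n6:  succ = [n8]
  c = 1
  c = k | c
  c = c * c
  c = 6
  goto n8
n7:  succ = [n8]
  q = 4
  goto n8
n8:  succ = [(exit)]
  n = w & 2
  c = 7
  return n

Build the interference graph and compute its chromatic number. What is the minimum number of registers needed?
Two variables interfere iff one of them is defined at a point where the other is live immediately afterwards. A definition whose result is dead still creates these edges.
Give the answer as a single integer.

Block summaries:
  n0 def {k,q,w} use ∅
  n1 def {q} use {k}
  n2 def {n} use ∅
  n3 def {k,n} use ∅
  n4 def {c} use {k}
  n5 def {k,n} use {k,n}
  n6 def {c} use {k}
  n7 def {q} use ∅
  n8 def {c,n} use {w}

Backward fixpoint:
  n0: in=∅ out={k,w}
  n1: in={k,w} out={w}
  n2: in={k,w} out={k,n,w}
  n3: in={w} out={k,n,w}
  n4: in={k,n,w} out={k,n,w}
  n5: in={k,n} out=∅
  n6: in={k,w} out={w}
  n7: in={w} out={w}
  n8: in={w} out=∅

Conflict graph:
  c↔{k,n,w}
  k↔{c,n,q,w}
  n↔{c,k,w}
  q↔{k,w}
  w↔{c,k,n,q}

Colouring:
  lower bound: {c,k,n,w} mutually conflict ⇒ χ ≥ 4
  4-colouring: r0={k}  r1={w}  r2={c,q}  r3={n}
  χ = 4

Answer: 4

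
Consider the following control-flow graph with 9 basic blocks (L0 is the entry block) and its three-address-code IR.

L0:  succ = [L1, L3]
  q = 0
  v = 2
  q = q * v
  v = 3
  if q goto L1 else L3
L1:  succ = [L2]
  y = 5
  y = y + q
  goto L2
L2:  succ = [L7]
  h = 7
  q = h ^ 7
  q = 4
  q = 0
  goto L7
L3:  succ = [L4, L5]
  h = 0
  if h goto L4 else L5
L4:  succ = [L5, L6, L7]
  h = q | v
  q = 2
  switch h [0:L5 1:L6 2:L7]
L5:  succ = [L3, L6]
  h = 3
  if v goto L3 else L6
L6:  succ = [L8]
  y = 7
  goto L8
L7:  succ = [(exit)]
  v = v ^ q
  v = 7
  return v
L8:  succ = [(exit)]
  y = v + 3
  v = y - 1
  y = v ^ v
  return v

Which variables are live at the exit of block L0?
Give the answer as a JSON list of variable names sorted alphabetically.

Answer: ["q", "v"]

Derivation:
def/use:
  L0: {q,v} / ∅
  L1: {y} / {q}
  L2: {h,q} / ∅
  L3: {h} / ∅
  L4: {h,q} / {q,v}
  L5: {h} / {v}
  L6: {y} / ∅
  L7: {v} / {q,v}
  L8: {v,y} / {v}

Live sets:
  live L0: ∅→{q,v}
  live L1: {q,v}→{v}
  live L2: {v}→{q,v}
  live L3: {q,v}→{q,v}
  live L4: {q,v}→{q,v}
  live L5: {q,v}→{q,v}
  live L6: {v}→{v}
  live L7: {q,v}→∅
  live L8: {v}→∅

live-out(L0) = ["q", "v"]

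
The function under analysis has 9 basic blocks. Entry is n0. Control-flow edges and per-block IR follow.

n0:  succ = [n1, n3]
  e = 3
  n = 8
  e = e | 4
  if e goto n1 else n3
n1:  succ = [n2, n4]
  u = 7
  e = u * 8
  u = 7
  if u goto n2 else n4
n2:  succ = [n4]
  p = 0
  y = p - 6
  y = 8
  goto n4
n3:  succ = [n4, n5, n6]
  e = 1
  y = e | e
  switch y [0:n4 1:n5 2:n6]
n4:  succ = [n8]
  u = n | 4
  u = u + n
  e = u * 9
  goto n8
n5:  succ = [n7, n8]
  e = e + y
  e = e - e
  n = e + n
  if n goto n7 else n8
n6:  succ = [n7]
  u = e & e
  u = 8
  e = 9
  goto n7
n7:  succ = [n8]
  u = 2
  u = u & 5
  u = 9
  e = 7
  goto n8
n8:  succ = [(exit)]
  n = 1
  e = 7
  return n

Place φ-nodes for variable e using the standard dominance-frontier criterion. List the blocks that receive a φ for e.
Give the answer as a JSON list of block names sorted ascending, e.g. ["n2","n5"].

idom tree: n1←n0 n2←n1 n3←n0 n4←n0 n5←n3 n6←n3 n7←n3 n8←n0
Dom at joins:
  n4: preds {n1,n2,n3}: {n0,n1} ∩ {n0,n1,n2} ∩ {n0,n3} = {n0}; idom=n0
  n7: preds {n5,n6}: {n0,n3,n5} ∩ {n0,n3,n6} = {n0,n3}; idom=n3
  n8: preds {n4,n5,n7}: {n0,n4} ∩ {n0,n3,n5} ∩ {n0,n3,n7} = {n0}; idom=n0

DF walk-up:
  n4←n1: walk n1 to n0
  n4←n2: walk n2→n1 to n0
  n4←n3: walk n3 to n0
  n7←n5: walk n5 to n3
  n7←n6: walk n6 to n3
  n8←n4: walk n4 to n0
  n8←n5: walk n5→n3 to n0
  n8←n7: walk n7→n3 to n0
  DF(n0)=∅
  DF(n1)={n4}
  DF(n2)={n4}
  DF(n3)={n4,n8}
  DF(n4)={n8}
  DF(n5)={n7,n8}
  DF(n6)={n7}
  DF(n7)={n8}
  DF(n8)=∅

φ for e: defs {n0,n1,n3,n4,n5,n6,n7,n8}
  DF⁺ = {n4,n7,n8}

Answer: ["n4", "n7", "n8"]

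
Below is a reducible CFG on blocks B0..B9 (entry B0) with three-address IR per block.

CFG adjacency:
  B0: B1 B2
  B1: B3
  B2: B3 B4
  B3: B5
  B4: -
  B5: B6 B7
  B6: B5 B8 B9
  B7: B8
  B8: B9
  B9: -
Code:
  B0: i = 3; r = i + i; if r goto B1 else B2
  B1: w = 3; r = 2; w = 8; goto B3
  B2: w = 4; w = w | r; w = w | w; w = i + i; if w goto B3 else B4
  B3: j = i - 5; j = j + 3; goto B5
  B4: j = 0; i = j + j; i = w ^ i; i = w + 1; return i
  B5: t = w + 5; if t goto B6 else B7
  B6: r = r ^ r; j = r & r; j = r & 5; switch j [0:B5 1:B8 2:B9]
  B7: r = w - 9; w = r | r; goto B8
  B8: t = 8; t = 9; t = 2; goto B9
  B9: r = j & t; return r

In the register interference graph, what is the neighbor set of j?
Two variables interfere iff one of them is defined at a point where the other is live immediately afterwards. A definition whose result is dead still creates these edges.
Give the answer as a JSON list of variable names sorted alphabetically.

Answer: ["r", "t", "w"]

Derivation:
Block summaries:
  B0: def={i,r} ue=∅
  B1: def={r,w} ue=∅
  B2: def={w} ue={i,r}
  B3: def={j} ue={i}
  B4: def={i,j} ue={w}
  B5: def={t} ue={w}
  B6: def={j,r} ue={r}
  B7: def={r,w} ue={w}
  B8: def={t} ue=∅
  B9: def={r} ue={j,t}

Liveness:
  B0 li=∅ lo={i,r}
  B1 li={i} lo={i,r,w}
  B2 li={i,r} lo={i,r,w}
  B3 li={i,r,w} lo={j,r,w}
  B4 li={w} lo=∅
  B5 li={j,r,w} lo={j,r,t,w}
  B6 li={r,t,w} lo={j,r,t,w}
  B7 li={j,w} lo={j}
  B8 li={j} lo={j,t}
  B9 li={j,t} lo=∅

Interfere edges:
  i: {r,w}
  j: {r,t,w}
  r: {i,j,t,w}
  t: {j,r,w}
  w: {i,j,r,t}

N(j) = ["r", "t", "w"]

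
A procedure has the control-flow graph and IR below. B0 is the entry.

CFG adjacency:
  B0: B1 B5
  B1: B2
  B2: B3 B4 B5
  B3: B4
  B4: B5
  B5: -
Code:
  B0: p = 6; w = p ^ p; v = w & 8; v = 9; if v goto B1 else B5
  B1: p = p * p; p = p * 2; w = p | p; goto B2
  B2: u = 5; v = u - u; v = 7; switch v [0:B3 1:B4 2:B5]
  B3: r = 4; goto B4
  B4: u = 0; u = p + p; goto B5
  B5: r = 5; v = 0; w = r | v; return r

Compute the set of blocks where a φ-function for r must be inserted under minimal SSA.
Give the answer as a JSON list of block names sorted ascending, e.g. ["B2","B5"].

Answer: ["B4", "B5"]

Analysis:
idom tree: B1←B0 B2←B1 B3←B2 B4←B2 B5←B0
Dom at joins:
  B4: preds {B2,B3}: {B0,B1,B2} ∩ {B0,B1,B2,B3} = {B0,B1,B2}; idom=B2
  B5: preds {B0,B2,B4}: {B0} ∩ {B0,B1,B2} ∩ {B0,B1,B2,B4} = {B0}; idom=B0

Frontier:
  join B4 pred B2: · stop@B2
  join B4 pred B3: B3 stop@B2
  join B5 pred B0: · stop@B0
  join B5 pred B2: B2→B1 stop@B0
  join B5 pred B4: B4→B2→B1 stop@B0
  B0: DF=∅
  B1: DF={B5}
  B2: DF={B5}
  B3: DF={B4}
  B4: DF={B5}
  B5: DF=∅

φ for r: defs {B3,B5}
  DF⁺ = {B4,B5}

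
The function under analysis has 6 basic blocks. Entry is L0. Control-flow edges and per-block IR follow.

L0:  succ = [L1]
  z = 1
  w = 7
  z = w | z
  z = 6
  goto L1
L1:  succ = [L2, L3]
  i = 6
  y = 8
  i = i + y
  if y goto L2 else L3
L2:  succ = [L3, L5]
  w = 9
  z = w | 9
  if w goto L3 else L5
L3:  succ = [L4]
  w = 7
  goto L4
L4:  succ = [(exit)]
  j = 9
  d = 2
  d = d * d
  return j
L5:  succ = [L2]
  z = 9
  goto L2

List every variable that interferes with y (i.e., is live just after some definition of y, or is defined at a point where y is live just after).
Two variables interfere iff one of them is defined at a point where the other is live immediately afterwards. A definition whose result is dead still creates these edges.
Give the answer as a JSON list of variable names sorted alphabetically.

Block summaries:
  L0: def={w,z} ue=∅
  L1: def={i,y} ue=∅
  L2: def={w,z} ue=∅
  L3: def={w} ue=∅
  L4: def={d,j} ue=∅
  L5: def={z} ue=∅

Live sets:
  live L0: ∅→∅
  live L1: ∅→∅
  live L2: ∅→∅
  live L3: ∅→∅
  live L4: ∅→∅
  live L5: ∅→∅

Interference:
  d↔{j}
  i↔{y}
  j↔{d}
  w↔{z}
  y↔{i}
  z↔{w}

N(y) = ["i"]

Answer: ["i"]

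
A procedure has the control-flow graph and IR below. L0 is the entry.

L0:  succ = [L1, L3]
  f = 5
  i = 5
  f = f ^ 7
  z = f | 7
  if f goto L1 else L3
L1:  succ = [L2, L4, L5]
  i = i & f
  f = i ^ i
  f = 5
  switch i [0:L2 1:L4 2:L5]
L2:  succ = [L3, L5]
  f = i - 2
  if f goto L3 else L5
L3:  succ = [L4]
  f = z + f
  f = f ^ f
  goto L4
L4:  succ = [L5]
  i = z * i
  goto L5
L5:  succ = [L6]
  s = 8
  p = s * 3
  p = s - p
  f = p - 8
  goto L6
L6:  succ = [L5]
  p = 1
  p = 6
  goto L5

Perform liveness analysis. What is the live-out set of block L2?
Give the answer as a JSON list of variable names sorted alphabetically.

Per-block:
  L0: {f,i,z} / ∅
  L1: {f,i} / {f,i}
  L2: {f} / {i}
  L3: {f} / {f,z}
  L4: {i} / {i,z}
  L5: {f,p,s} / ∅
  L6: {p} / ∅

Backward fixpoint:
  live L0: ∅→{f,i,z}
  live L1: {f,i,z}→{i,z}
  live L2: {i,z}→{f,i,z}
  live L3: {f,i,z}→{i,z}
  live L4: {i,z}→∅
  live L5: ∅→∅
  live L6: ∅→∅

live-out(L2) = ["f", "i", "z"]

Answer: ["f", "i", "z"]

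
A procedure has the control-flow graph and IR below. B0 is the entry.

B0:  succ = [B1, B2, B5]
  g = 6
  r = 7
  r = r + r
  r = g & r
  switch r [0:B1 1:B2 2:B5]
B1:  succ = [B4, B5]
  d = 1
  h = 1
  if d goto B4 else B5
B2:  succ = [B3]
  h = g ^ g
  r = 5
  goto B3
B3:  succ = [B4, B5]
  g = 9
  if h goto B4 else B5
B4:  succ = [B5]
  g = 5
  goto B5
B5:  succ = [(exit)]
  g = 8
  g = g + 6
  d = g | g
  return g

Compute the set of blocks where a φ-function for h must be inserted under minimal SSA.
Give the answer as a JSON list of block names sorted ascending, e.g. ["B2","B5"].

idom tree: B1←B0 B2←B0 B3←B2 B4←B0 B5←B0
Dom∩ at merges:
  B4: preds {B1,B3}: {B0,B1} ∩ {B0,B2,B3} = {B0}; idom=B0
  B5: preds {B0,B1,B3,B4}: {B0} ∩ {B0,B1} ∩ {B0,B2,B3} ∩ {B0,B4} = {B0}; idom=B0

Frontier:
  join B4 pred B1: B1 stop@B0
  join B4 pred B3: B3→B2 stop@B0
  join B5 pred B0: · stop@B0
  join B5 pred B1: B1 stop@B0
  join B5 pred B3: B3→B2 stop@B0
  join B5 pred B4: B4 stop@B0
  B0: DF=∅
  B1: DF={B4,B5}
  B2: DF={B4,B5}
  B3: DF={B4,B5}
  B4: DF={B5}
  B5: DF=∅

φ for h: defs {B1,B2}
  DF⁺ = {B4,B5}

Answer: ["B4", "B5"]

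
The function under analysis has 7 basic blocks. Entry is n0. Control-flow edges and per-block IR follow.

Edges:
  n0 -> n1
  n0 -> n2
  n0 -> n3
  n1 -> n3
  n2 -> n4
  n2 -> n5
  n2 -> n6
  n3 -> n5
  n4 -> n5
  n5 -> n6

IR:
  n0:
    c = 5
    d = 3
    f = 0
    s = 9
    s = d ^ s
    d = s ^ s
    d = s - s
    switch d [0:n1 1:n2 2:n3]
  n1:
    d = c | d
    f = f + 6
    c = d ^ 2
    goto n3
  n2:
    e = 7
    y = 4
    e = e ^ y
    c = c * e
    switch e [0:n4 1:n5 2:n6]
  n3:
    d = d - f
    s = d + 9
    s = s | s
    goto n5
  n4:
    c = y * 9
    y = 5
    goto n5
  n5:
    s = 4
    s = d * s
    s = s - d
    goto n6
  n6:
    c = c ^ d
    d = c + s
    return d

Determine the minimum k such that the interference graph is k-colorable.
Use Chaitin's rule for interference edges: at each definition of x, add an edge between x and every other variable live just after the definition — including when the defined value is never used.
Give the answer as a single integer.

Per-block:
  n0: def={c,d,f,s} ue=∅
  n1: def={c,d,f} ue={c,d,f}
  n2: def={c,e,y} ue={c}
  n3: def={d,s} ue={d,f}
  n4: def={c,y} ue={y}
  n5: def={s} ue={d}
  n6: def={c,d} ue={c,d,s}

Backward fixpoint:
  n0: in=∅ out={c,d,f,s}
  n1: in={c,d,f} out={c,d,f}
  n2: in={c,d,s} out={c,d,s,y}
  n3: in={c,d,f} out={c,d}
  n4: in={d,y} out={c,d}
  n5: in={c,d} out={c,d,s}
  n6: in={c,d,s} out=∅

Conflict graph:
  c↔{d,e,f,s,y}
  d↔{c,e,f,s,y}
  e↔{c,d,s,y}
  f↔{c,d,s}
  s↔{c,d,e,f,y}
  y↔{c,d,e,s}

Colouring:
  lower bound: {c,d,e,s,y} mutually conflict ⇒ χ ≥ 5
  assign c→R0 d→R1 e→R3 f→R3 s→R2 y→R4 — no edge inside a register ⇒ χ ≤ 5
  χ = 5

Answer: 5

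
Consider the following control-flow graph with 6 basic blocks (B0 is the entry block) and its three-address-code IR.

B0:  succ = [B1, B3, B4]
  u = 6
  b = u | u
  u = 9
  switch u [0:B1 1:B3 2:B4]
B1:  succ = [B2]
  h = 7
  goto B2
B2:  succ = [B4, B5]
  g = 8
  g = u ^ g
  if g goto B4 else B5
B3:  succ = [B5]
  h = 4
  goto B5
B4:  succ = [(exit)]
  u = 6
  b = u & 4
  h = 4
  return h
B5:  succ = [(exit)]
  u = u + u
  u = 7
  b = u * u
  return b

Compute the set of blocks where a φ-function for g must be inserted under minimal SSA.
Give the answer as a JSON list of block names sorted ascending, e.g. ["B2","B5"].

idom tree: B1←B0 B2←B1 B3←B0 B4←B0 B5←B0
Dom at joins:
  B4: preds {B0,B2}: {B0} ∩ {B0,B1,B2} = {B0}; idom=B0
  B5: preds {B2,B3}: {B0,B1,B2} ∩ {B0,B3} = {B0}; idom=B0

DF derivation:
  B4←B0: walk · to B0
  B4←B2: walk B2→B1 to B0
  B5←B2: walk B2→B1 to B0
  B5←B3: walk B3 to B0
  B0: DF=∅
  B1: DF={B4,B5}
  B2: DF={B4,B5}
  B3: DF={B5}
  B4: DF=∅
  B5: DF=∅

φ for g: defs {B2}
  DF⁺ = {B4,B5}

Answer: ["B4", "B5"]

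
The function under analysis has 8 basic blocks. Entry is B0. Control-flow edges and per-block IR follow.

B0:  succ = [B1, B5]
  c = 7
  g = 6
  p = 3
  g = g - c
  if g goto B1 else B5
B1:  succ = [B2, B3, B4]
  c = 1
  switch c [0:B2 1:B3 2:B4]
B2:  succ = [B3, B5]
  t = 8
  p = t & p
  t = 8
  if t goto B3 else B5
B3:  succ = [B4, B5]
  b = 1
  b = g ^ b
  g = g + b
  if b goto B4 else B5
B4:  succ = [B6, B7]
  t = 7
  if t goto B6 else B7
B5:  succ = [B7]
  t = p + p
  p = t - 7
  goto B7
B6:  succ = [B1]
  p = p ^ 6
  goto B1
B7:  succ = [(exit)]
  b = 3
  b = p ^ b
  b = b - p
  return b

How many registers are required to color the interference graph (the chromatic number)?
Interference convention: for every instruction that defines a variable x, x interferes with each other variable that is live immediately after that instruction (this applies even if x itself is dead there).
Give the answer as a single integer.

Answer: 3

Working:
Block summaries:
  B0: {c,g,p} / ∅
  B1: {c} / ∅
  B2: {p,t} / {p}
  B3: {b,g} / {g}
  B4: {t} / ∅
  B5: {p,t} / {p}
  B6: {p} / {p}
  B7: {b} / {p}

Liveness:
  B0 li=∅ lo={g,p}
  B1 li={g,p} lo={g,p}
  B2 li={g,p} lo={g,p}
  B3 li={g,p} lo={g,p}
  B4 li={g,p} lo={g,p}
  B5 li={p} lo={p}
  B6 li={g,p} lo={g,p}
  B7 li={p} lo=∅

Interference:
  b: {g,p}
  c: {g,p}
  g: {b,c,p,t}
  p: {b,c,g,t}
  t: {g,p}

Chromatic number:
  {b,g,p} pairwise interfere (3-clique) ⇒ χ ≥ 3
  3-colouring: c0={g}  c1={p}  c2={b,c,t}
  χ = 3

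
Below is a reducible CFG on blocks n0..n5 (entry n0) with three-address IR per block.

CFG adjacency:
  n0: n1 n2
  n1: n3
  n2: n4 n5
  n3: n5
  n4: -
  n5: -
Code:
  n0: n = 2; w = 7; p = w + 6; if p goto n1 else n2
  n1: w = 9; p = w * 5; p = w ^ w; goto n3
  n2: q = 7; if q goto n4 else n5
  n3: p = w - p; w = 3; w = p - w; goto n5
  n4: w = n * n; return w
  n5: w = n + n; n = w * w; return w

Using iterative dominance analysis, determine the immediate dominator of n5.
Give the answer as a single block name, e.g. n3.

idom tree: n1←n0 n2←n0 n3←n1 n4←n2 n5←n0
Dom∩ at merges:
  n5: preds {n2,n3}: {n0,n2} ∩ {n0,n1,n3} = {n0}; idom=n0

idom(n5) = n0

Answer: n0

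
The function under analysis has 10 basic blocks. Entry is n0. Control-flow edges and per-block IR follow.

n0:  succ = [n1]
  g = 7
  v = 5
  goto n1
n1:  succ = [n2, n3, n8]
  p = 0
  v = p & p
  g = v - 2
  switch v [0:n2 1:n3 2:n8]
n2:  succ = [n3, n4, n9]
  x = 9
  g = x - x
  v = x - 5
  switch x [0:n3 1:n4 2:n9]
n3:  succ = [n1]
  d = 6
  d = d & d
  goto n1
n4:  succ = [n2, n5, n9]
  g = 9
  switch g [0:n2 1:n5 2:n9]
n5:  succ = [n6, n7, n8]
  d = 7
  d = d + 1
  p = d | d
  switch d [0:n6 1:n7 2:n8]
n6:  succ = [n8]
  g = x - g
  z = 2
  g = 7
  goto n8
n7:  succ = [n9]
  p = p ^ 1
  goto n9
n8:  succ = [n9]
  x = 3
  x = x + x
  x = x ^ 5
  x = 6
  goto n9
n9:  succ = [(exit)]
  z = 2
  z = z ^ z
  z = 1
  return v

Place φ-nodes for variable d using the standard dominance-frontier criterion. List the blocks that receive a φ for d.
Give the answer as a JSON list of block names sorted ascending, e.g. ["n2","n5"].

idom tree: n1←n0 n2←n1 n3←n1 n4←n2 n5←n4 n6←n5 n7←n5 n8←n1 n9←n1
Join-block Dom:
  n1: preds {n0,n3}: {n0} ∩ {n0,n1,n3} = {n0}; idom=n0
  n2: preds {n1,n4}: {n0,n1} ∩ {n0,n1,n2,n4} = {n0,n1}; idom=n1
  n3: preds {n1,n2}: {n0,n1} ∩ {n0,n1,n2} = {n0,n1}; idom=n1
  n8: preds {n1,n5,n6}: {n0,n1} ∩ {n0,n1,n2,n4,n5} ∩ {n0,n1,n2,n4,n5,n6} = {n0,n1}; idom=n1
  n9: preds {n2,n4,n7,n8}: {n0,n1,n2} ∩ {n0,n1,n2,n4} ∩ {n0,n1,n2,n4,n5,n7} ∩ {n0,n1,n8} = {n0,n1}; idom=n1

DF derivation:
  join n1 pred n0: · stop@n0
  join n1 pred n3: n3→n1 stop@n0
  join n2 pred n1: · stop@n1
  join n2 pred n4: n4→n2 stop@n1
  join n3 pred n1: · stop@n1
  join n3 pred n2: n2 stop@n1
  join n8 pred n1: · stop@n1
  join n8 pred n5: n5→n4→n2 stop@n1
  join n8 pred n6: n6→n5→n4→n2 stop@n1
  join n9 pred n2: n2 stop@n1
  join n9 pred n4: n4→n2 stop@n1
  join n9 pred n7: n7→n5→n4→n2 stop@n1
  join n9 pred n8: n8 stop@n1
  n0: DF=∅
  n1: DF={n1}
  n2: DF={n2,n3,n8,n9}
  n3: DF={n1}
  n4: DF={n2,n8,n9}
  n5: DF={n8,n9}
  n6: DF={n8}
  n7: DF={n9}
  n8: DF={n9}
  n9: DF=∅

φ for d: defs {n3,n5}
  DF⁺ = {n1,n8,n9}

Answer: ["n1", "n8", "n9"]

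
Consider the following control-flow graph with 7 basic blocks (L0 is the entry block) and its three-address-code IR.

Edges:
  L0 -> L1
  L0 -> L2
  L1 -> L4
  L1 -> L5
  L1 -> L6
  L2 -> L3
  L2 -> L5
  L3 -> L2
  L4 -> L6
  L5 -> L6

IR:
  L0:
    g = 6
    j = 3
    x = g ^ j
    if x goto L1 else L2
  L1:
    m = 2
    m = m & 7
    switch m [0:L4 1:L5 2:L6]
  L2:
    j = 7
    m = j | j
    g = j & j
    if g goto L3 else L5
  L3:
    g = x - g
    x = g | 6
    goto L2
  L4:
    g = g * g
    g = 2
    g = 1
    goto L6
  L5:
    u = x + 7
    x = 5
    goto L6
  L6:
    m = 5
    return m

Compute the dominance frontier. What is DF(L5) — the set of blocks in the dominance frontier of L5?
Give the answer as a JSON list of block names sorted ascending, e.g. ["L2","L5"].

Answer: ["L6"]

Analysis:
idom tree: L1←L0 L2←L0 L3←L2 L4←L1 L5←L0 L6←L0
Join-block Dom:
  L2: preds {L0,L3}: {L0} ∩ {L0,L2,L3} = {L0}; idom=L0
  L5: preds {L1,L2}: {L0,L1} ∩ {L0,L2} = {L0}; idom=L0
  L6: preds {L1,L4,L5}: {L0,L1} ∩ {L0,L1,L4} ∩ {L0,L5} = {L0}; idom=L0

Frontier:
  join L2 pred L0: · stop@L0
  join L2 pred L3: L3→L2 stop@L0
  join L5 pred L1: L1 stop@L0
  join L5 pred L2: L2 stop@L0
  join L6 pred L1: L1 stop@L0
  join L6 pred L4: L4→L1 stop@L0
  join L6 pred L5: L5 stop@L0
  L0 → ∅
  L1 → {L5,L6}
  L2 → {L2,L5}
  L3 → {L2}
  L4 → {L6}
  L5 → {L6}
  L6 → ∅

DF(L5) = ["L6"]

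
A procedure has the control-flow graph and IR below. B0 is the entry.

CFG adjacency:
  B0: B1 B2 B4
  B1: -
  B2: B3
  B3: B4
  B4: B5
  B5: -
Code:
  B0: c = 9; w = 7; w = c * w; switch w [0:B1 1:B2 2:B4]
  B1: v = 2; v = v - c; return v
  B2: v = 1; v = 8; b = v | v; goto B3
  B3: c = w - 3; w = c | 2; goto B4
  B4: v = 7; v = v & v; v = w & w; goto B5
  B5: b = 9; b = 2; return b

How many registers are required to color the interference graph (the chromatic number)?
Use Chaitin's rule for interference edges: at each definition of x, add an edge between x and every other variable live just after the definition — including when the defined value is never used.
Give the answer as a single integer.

def/use:
  B0: def={c,w} ue=∅
  B1: def={v} ue={c}
  B2: def={b,v} ue=∅
  B3: def={c,w} ue={w}
  B4: def={v} ue={w}
  B5: def={b} ue=∅

Live sets:
  live B0: ∅→{c,w}
  live B1: {c}→∅
  live B2: {w}→{w}
  live B3: {w}→{w}
  live B4: {w}→∅
  live B5: ∅→∅

Conflict graph:
  b: {w}
  c: {v,w}
  v: {c,w}
  w: {b,c,v}

Chromatic number:
  lower bound: {c,v,w} mutually conflict ⇒ χ ≥ 3
  3-colouring: r0={w}  r1={b,c}  r2={v}
  χ = 3

Answer: 3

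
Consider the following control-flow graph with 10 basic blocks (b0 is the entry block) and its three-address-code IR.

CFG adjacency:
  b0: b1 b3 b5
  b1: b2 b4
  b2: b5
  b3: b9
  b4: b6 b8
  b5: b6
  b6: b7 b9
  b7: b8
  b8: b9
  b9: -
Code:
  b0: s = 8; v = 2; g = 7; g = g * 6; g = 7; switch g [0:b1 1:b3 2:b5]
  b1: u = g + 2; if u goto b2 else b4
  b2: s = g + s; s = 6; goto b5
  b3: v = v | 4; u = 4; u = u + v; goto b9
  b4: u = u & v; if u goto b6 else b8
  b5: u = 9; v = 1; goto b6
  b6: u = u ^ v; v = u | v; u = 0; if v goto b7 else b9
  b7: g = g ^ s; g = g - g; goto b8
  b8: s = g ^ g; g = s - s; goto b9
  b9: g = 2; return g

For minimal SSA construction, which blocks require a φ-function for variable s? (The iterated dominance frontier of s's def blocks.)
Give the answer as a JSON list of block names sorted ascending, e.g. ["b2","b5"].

Answer: ["b5", "b6", "b8", "b9"]

Derivation:
idom tree: b1←b0 b2←b1 b3←b0 b4←b1 b5←b0 b6←b0 b7←b6 b8←b0 b9←b0
Dom at joins:
  b5: preds {b0,b2}: {b0} ∩ {b0,b1,b2} = {b0}; idom=b0
  b6: preds {b4,b5}: {b0,b1,b4} ∩ {b0,b5} = {b0}; idom=b0
  b8: preds {b4,b7}: {b0,b1,b4} ∩ {b0,b6,b7} = {b0}; idom=b0
  b9: preds {b3,b6,b8}: {b0,b3} ∩ {b0,b6} ∩ {b0,b8} = {b0}; idom=b0

DF walk-up:
  join b5 pred b0: · stop@b0
  join b5 pred b2: b2→b1 stop@b0
  join b6 pred b4: b4→b1 stop@b0
  join b6 pred b5: b5 stop@b0
  join b8 pred b4: b4→b1 stop@b0
  join b8 pred b7: b7→b6 stop@b0
  join b9 pred b3: b3 stop@b0
  join b9 pred b6: b6 stop@b0
  join b9 pred b8: b8 stop@b0
  DF(b0)=∅
  DF(b1)={b5,b6,b8}
  DF(b2)={b5}
  DF(b3)={b9}
  DF(b4)={b6,b8}
  DF(b5)={b6}
  DF(b6)={b8,b9}
  DF(b7)={b8}
  DF(b8)={b9}
  DF(b9)=∅

φ for s: defs {b0,b2,b8}
  DF⁺ = {b5,b6,b8,b9}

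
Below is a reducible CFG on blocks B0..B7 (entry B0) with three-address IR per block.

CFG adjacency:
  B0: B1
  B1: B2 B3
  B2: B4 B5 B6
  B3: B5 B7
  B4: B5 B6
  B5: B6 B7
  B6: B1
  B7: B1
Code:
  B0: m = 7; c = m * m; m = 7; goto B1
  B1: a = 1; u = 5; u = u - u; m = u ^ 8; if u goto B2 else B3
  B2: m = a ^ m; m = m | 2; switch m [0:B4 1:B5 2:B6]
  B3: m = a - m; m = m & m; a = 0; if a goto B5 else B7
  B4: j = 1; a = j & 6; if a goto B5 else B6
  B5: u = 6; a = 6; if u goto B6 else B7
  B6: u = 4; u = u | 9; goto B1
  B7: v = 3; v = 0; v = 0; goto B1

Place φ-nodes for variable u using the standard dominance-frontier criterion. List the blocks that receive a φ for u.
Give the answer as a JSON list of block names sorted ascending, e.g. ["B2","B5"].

idom tree: B1←B0 B2←B1 B3←B1 B4←B2 B5←B1 B6←B1 B7←B1
Dom at joins:
  B1: preds {B0,B6,B7}: {B0} ∩ {B0,B1,B6} ∩ {B0,B1,B7} = {B0}; idom=B0
  B5: preds {B2,B3,B4}: {B0,B1,B2} ∩ {B0,B1,B3} ∩ {B0,B1,B2,B4} = {B0,B1}; idom=B1
  B6: preds {B2,B4,B5}: {B0,B1,B2} ∩ {B0,B1,B2,B4} ∩ {B0,B1,B5} = {B0,B1}; idom=B1
  B7: preds {B3,B5}: {B0,B1,B3} ∩ {B0,B1,B5} = {B0,B1}; idom=B1

Frontier:
  B1←B0: walk · to B0
  B1←B6: walk B6→B1 to B0
  B1←B7: walk B7→B1 to B0
  B5←B2: walk B2 to B1
  B5←B3: walk B3 to B1
  B5←B4: walk B4→B2 to B1
  B6←B2: walk B2 to B1
  B6←B4: walk B4→B2 to B1
  B6←B5: walk B5 to B1
  B7←B3: walk B3 to B1
  B7←B5: walk B5 to B1
  B0: DF=∅
  B1: DF={B1}
  B2: DF={B5,B6}
  B3: DF={B5,B7}
  B4: DF={B5,B6}
  B5: DF={B6,B7}
  B6: DF={B1}
  B7: DF={B1}

φ for u: defs {B1,B5,B6}
  DF⁺ = {B1,B6,B7}

Answer: ["B1", "B6", "B7"]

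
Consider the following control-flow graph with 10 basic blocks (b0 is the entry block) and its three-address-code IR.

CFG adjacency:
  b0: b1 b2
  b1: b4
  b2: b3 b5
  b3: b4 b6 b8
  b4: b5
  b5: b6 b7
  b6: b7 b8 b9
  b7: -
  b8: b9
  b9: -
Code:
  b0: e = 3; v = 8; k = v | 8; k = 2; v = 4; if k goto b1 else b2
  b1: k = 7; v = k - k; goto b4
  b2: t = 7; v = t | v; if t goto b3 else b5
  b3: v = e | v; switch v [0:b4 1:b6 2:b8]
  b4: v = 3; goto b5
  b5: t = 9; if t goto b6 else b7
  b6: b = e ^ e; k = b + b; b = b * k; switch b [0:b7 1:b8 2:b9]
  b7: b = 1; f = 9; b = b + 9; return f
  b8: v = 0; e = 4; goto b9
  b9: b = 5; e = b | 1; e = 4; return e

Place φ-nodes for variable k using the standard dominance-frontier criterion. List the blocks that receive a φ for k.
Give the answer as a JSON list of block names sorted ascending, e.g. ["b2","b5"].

idom tree: b1←b0 b2←b0 b3←b2 b4←b0 b5←b0 b6←b0 b7←b0 b8←b0 b9←b0
Dom at joins:
  b4: preds {b1,b3}: {b0,b1} ∩ {b0,b2,b3} = {b0}; idom=b0
  b5: preds {b2,b4}: {b0,b2} ∩ {b0,b4} = {b0}; idom=b0
  b6: preds {b3,b5}: {b0,b2,b3} ∩ {b0,b5} = {b0}; idom=b0
  b7: preds {b5,b6}: {b0,b5} ∩ {b0,b6} = {b0}; idom=b0
  b8: preds {b3,b6}: {b0,b2,b3} ∩ {b0,b6} = {b0}; idom=b0
  b9: preds {b6,b8}: {b0,b6} ∩ {b0,b8} = {b0}; idom=b0

Frontier:
  join b4 pred b1: b1 stop@b0
  join b4 pred b3: b3→b2 stop@b0
  join b5 pred b2: b2 stop@b0
  join b5 pred b4: b4 stop@b0
  join b6 pred b3: b3→b2 stop@b0
  join b6 pred b5: b5 stop@b0
  join b7 pred b5: b5 stop@b0
  join b7 pred b6: b6 stop@b0
  join b8 pred b3: b3→b2 stop@b0
  join b8 pred b6: b6 stop@b0
  join b9 pred b6: b6 stop@b0
  join b9 pred b8: b8 stop@b0
  b0 → ∅
  b1 → {b4}
  b2 → {b4,b5,b6,b8}
  b3 → {b4,b6,b8}
  b4 → {b5}
  b5 → {b6,b7}
  b6 → {b7,b8,b9}
  b7 → ∅
  b8 → {b9}
  b9 → ∅

φ for k: defs {b0,b1,b6}
  DF⁺ = {b4,b5,b6,b7,b8,b9}

Answer: ["b4", "b5", "b6", "b7", "b8", "b9"]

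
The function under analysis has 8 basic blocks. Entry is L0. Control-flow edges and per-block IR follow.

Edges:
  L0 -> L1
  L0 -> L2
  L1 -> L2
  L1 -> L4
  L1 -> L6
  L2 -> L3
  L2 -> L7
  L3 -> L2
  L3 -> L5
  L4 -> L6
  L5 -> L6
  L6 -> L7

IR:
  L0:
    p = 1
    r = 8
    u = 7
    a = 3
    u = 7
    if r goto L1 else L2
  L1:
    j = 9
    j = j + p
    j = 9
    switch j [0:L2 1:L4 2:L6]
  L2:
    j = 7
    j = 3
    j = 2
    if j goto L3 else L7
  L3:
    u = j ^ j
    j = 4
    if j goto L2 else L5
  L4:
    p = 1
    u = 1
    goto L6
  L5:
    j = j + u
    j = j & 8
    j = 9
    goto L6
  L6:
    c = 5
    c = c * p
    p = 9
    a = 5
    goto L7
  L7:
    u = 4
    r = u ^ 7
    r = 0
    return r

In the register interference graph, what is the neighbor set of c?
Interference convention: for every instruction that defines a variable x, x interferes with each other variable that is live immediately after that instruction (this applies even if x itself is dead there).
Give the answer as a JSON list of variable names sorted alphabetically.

Block summaries:
  L0: def={a,p,r,u} ue=∅
  L1: def={j} ue={p}
  L2: def={j} ue=∅
  L3: def={j,u} ue={j}
  L4: def={p,u} ue=∅
  L5: def={j} ue={j,u}
  L6: def={a,c,p} ue={p}
  L7: def={r,u} ue=∅

Live sets:
  L0 li=∅ lo={p}
  L1 li={p} lo={p}
  L2 li={p} lo={j,p}
  L3 li={j,p} lo={j,p,u}
  L4 li=∅ lo={p}
  L5 li={j,p,u} lo={p}
  L6 li={p} lo=∅
  L7 li=∅ lo=∅

Interfere edges:
  a↔{p,r}
  c↔{p}
  j↔{p,u}
  p↔{a,c,j,r,u}
  r↔{a,p,u}
  u↔{j,p,r}

N(c) = ["p"]

Answer: ["p"]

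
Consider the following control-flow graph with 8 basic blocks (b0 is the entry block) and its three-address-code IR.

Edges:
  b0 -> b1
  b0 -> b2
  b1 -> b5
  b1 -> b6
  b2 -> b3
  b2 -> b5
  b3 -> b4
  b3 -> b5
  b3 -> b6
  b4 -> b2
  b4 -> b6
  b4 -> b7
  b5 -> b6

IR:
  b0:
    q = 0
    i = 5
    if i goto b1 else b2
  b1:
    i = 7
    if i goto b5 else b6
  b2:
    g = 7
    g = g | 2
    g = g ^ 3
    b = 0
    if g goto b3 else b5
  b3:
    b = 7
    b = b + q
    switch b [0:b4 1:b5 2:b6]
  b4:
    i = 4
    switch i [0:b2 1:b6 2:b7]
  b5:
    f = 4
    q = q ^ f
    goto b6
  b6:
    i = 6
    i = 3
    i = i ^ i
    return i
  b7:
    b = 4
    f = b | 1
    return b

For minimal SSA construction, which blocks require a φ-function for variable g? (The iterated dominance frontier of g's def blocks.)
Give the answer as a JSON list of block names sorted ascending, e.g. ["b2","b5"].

idom tree: b1←b0 b2←b0 b3←b2 b4←b3 b5←b0 b6←b0 b7←b4
Dom at joins:
  b2: preds {b0,b4}: {b0} ∩ {b0,b2,b3,b4} = {b0}; idom=b0
  b5: preds {b1,b2,b3}: {b0,b1} ∩ {b0,b2} ∩ {b0,b2,b3} = {b0}; idom=b0
  b6: preds {b1,b3,b4,b5}: {b0,b1} ∩ {b0,b2,b3} ∩ {b0,b2,b3,b4} ∩ {b0,b5} = {b0}; idom=b0

DF derivation:
  b2←b0: walk · to b0
  b2←b4: walk b4→b3→b2 to b0
  b5←b1: walk b1 to b0
  b5←b2: walk b2 to b0
  b5←b3: walk b3→b2 to b0
  b6←b1: walk b1 to b0
  b6←b3: walk b3→b2 to b0
  b6←b4: walk b4→b3→b2 to b0
  b6←b5: walk b5 to b0
  DF(b0)=∅
  DF(b1)={b5,b6}
  DF(b2)={b2,b5,b6}
  DF(b3)={b2,b5,b6}
  DF(b4)={b2,b6}
  DF(b5)={b6}
  DF(b6)=∅
  DF(b7)=∅

φ for g: defs {b2}
  DF⁺ = {b2,b5,b6}

Answer: ["b2", "b5", "b6"]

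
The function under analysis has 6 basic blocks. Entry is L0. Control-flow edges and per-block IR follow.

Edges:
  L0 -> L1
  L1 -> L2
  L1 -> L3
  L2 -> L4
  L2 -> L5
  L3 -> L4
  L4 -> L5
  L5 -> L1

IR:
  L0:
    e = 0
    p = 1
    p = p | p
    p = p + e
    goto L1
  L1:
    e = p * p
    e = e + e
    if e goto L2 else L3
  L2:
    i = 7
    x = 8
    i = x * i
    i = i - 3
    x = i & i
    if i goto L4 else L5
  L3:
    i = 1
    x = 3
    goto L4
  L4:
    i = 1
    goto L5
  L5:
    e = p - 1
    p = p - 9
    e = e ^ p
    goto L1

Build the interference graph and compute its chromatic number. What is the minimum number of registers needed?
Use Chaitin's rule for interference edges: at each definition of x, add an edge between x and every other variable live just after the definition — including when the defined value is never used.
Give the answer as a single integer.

Per-block:
  L0: {e,p} / ∅
  L1: {e} / {p}
  L2: {i,x} / ∅
  L3: {i,x} / ∅
  L4: {i} / ∅
  L5: {e,p} / {p}

Liveness:
  L0: in=∅ out={p}
  L1: in={p} out={p}
  L2: in={p} out={p}
  L3: in={p} out={p}
  L4: in={p} out={p}
  L5: in={p} out={p}

Conflict graph:
  e: {p}
  i: {p,x}
  p: {e,i,x}
  x: {i,p}

Chromatic number:
  clique {i,p,x} ⇒ need ≥ 3
  assign e→R1 i→R1 p→R0 x→R2 — no edge inside a register ⇒ χ ≤ 3
  χ = 3

Answer: 3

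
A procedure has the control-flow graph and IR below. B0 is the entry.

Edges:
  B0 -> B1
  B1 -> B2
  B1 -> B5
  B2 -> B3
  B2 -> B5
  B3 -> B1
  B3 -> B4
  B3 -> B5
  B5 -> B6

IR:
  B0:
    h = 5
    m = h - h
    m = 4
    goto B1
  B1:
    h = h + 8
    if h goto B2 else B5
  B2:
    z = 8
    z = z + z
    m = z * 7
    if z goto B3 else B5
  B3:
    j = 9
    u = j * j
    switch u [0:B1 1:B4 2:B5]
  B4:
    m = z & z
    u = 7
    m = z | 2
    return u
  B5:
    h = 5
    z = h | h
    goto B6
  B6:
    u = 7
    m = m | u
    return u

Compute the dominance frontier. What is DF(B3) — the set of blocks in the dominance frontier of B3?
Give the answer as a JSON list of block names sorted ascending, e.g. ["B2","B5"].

Answer: ["B1", "B5"]

Analysis:
idom tree: B1←B0 B2←B1 B3←B2 B4←B3 B5←B1 B6←B5
Dom∩ at merges:
  B1: preds {B0,B3}: {B0} ∩ {B0,B1,B2,B3} = {B0}; idom=B0
  B5: preds {B1,B2,B3}: {B0,B1} ∩ {B0,B1,B2} ∩ {B0,B1,B2,B3} = {B0,B1}; idom=B1

DF walk-up:
  join B1 pred B0: · stop@B0
  join B1 pred B3: B3→B2→B1 stop@B0
  join B5 pred B1: · stop@B1
  join B5 pred B2: B2 stop@B1
  join B5 pred B3: B3→B2 stop@B1
  B0: DF=∅
  B1: DF={B1}
  B2: DF={B1,B5}
  B3: DF={B1,B5}
  B4: DF=∅
  B5: DF=∅
  B6: DF=∅

DF(B3) = ["B1", "B5"]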